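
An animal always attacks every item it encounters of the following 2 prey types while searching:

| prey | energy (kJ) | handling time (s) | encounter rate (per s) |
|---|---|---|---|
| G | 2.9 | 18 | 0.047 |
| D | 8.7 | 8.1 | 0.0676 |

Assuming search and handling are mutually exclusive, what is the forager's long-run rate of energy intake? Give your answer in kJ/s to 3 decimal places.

0.303 kJ/s

R = Σλ_iE_i / (1 + Σλ_ih_i)
Numerator: 0.047×2.9 + 0.0676×8.7 = 0.7244
Denominator: 1 + 0.047×18 + 0.0676×8.1 = 2.394
R = 0.7244/2.394 = 0.3027 kJ/s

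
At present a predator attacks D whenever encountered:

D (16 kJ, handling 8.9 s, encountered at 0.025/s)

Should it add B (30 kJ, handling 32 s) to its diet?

Intake rate on the current diet: R = (0.025×16) / (1 + 0.025×8.9) = 0.4/1.223 = 0.3272 kJ/s.
Profitability of B: 30/32 = 0.9375 kJ/s.
0.9375 > 0.3272, so adding B raises the average — include it.

Yes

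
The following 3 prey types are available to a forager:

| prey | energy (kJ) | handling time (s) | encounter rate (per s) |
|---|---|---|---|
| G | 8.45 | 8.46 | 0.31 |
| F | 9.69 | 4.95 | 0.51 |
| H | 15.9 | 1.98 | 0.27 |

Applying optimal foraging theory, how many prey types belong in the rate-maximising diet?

1

Rank by E/h (kJ/s): H 8.03, F 1.96, G 0.999. Include each in turn until the next type's E/h falls below the running intake rate.
Rate on top 1: 2.797. F: 1.96 < 2.797 → exclude; stop.
Optimal diet: H — 1 of 3 types.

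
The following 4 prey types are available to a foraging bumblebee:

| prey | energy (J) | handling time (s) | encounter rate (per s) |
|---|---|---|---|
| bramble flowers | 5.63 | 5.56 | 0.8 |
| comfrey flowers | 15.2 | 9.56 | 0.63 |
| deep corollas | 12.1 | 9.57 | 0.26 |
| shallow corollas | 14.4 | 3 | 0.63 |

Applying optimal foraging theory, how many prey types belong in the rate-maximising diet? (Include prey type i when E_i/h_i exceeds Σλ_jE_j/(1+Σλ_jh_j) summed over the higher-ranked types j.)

1

Profitabilities (E/h, J/s): shallow corollas 4.8, comfrey flowers 1.59, deep corollas 1.26, bramble flowers 1.01. Add prey in this order while the next type's profitability exceeds the intake rate on those already taken.
Rate on top 1: 3.139. comfrey flowers: 1.59 < 3.139 → exclude; stop.
Optimal diet: shallow corollas — 1 of 4 types.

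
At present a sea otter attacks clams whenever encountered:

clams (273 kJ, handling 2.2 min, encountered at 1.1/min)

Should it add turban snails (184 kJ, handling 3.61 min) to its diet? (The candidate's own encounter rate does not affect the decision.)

No

Intake rate on the current diet: R = (1.1×273) / (1 + 1.1×2.2) = 300.3/3.42 = 87.81 kJ/min.
Profitability of turban snails: 184/3.61 = 50.97 kJ/min.
Since 50.97 < R, time spent handling turban snails is better spent searching.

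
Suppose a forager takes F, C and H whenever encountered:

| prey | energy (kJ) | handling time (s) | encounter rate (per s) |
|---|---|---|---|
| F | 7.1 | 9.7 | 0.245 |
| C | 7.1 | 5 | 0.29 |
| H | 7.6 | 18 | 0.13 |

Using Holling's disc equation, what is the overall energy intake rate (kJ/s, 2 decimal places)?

Energy encountered per unit search time: 0.245×7.1 + 0.29×7.1 + 0.13×7.6 = 4.786 kJ/s.
Handling time per unit search time: 0.245×9.7 + 0.29×5 + 0.13×18 = 6.166.
Rate = 4.786/(1 + 6.166) = 0.6679 kJ/s.

0.67 kJ/s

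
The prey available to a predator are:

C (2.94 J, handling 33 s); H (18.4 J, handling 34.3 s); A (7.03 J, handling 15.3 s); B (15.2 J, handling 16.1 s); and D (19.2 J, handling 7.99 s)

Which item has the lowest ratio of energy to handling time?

In descending order of E/h:
D: 19.2/7.99 = 2.4 J/s
B: 15.2/16.1 = 0.944 J/s
H: 18.4/34.3 = 0.536 J/s
A: 7.03/15.3 = 0.459 J/s
C: 2.94/33 = 0.0891 J/s

C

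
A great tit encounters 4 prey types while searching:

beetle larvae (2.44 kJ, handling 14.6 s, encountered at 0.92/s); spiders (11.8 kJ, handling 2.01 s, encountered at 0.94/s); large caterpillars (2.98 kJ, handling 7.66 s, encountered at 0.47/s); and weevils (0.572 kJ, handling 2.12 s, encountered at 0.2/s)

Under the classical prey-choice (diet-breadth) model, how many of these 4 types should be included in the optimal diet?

1

E/h in descending order: spiders 5.87, large caterpillars 0.389, weevils 0.27, beetle larvae 0.167 kJ/s. The optimal diet is the largest prefix of this list for which every included type satisfies E_i/h_i > R on the types above it.
Rate on top 1: 3.839. large caterpillars: 0.389 < 3.839 → exclude; stop.
Optimal diet: spiders — 1 of 4 types.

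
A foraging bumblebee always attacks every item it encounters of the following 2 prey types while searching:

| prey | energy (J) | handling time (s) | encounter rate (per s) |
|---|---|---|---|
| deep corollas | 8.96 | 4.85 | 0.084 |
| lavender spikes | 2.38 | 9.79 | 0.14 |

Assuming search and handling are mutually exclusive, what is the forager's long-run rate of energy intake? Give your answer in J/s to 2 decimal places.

0.39 J/s

R = (0.084×8.96 + 0.14×2.38) / (1 + 0.084×4.85 + 0.14×9.79) = 1.086/2.778 = 0.3909 J/s.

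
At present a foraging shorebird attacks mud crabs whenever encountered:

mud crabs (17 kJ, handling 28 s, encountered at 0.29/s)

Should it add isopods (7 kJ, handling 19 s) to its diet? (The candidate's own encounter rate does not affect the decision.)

No

Intake rate on the current diet: R = (0.29×17) / (1 + 0.29×28) = 4.93/9.12 = 0.5406 kJ/s.
isopods: E/h = 7/19 = 0.3684 kJ/s.
0.3684 < 0.5406, so adding isopods would lower the average — exclude it.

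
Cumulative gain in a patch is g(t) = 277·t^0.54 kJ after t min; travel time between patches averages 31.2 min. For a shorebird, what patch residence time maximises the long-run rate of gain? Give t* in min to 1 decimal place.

By the marginal value theorem, leave when the instantaneous gain rate g'(t) equals the habitat-wide average g(t)/(T + t).
g'(t) = 0.54·277·t^-0.46. Setting 0.54·277·t^-0.46 = 277·t^0.54/(31.2+t) gives 0.54(31.2+t) = t, so 0.46·t = 0.54×31.2.
t* = 0.54×31.2/0.46 = 36.63 min.

36.6 min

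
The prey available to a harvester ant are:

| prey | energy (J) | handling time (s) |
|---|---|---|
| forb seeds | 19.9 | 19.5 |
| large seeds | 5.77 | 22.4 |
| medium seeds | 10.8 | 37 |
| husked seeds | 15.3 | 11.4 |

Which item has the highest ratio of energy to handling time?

husked seeds

In descending order of E/h:
husked seeds: 15.3/11.4 = 1.34 J/s
forb seeds: 19.9/19.5 = 1.02 J/s
medium seeds: 10.8/37 = 0.292 J/s
large seeds: 5.77/22.4 = 0.258 J/s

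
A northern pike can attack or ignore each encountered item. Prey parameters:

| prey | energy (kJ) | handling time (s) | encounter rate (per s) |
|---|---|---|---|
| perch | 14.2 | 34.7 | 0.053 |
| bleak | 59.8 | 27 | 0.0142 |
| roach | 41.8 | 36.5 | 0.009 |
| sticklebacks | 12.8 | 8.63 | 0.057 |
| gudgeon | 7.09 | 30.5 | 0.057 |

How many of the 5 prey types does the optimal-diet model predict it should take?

E/h in descending order: bleak 2.21, sticklebacks 1.48, roach 1.15, perch 0.409, gudgeon 0.232 kJ/s. The optimal diet is the largest prefix of this list for which every included type satisfies E_i/h_i > R on the types above it.
Rate on top 1: 0.6138. sticklebacks: 1.48 > 0.6138 → include.
Rate on top 2: 0.8419. roach: 1.15 > 0.8419 → include.
Rate on top 3: 0.8871. perch: 0.409 < 0.8871 → exclude; stop.
Optimal diet: bleak, sticklebacks, roach — 3 of 5 types.

3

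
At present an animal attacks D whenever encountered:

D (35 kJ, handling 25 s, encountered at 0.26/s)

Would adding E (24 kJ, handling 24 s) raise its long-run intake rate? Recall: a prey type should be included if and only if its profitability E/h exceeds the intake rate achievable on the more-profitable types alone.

Current rate: (0.26×35)/(1 + 0.26×25) = 1.213 kJ/s.
E: E/h = 24/24 = 1 kJ/s.
1 < 1.213, so adding E would lower the average — exclude it.

No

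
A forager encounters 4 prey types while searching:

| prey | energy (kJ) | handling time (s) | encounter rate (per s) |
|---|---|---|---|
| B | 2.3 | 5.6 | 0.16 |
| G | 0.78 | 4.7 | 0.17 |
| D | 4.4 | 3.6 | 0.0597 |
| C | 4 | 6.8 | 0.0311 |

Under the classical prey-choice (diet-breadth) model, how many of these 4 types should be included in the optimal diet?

3

Rank by E/h (kJ/s): D 1.22, C 0.588, B 0.411, G 0.166. Include each in turn until the next type's E/h falls below the running intake rate.
Rate on top 1: 0.2162. C: 0.588 > 0.2162 → include.
Rate on top 2: 0.2714. B: 0.411 > 0.2714 → include.
Rate on top 3: 0.3251. G: 0.166 < 0.3251 → exclude; stop.
Optimal diet: D, C, B — 3 of 4 types.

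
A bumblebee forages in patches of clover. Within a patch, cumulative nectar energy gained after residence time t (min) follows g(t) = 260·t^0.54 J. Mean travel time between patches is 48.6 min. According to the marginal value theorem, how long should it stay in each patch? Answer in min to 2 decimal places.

57.05 min

By the marginal value theorem, leave when the instantaneous gain rate g'(t) equals the habitat-wide average g(t)/(T + t).
g'(t) = 0.54·260·t^-0.46. Setting 0.54·260·t^-0.46 = 260·t^0.54/(48.6+t) gives 0.54(48.6+t) = t, so 0.46·t = 0.54×48.6.
t* = 0.54×48.6/0.46 = 57.05 min.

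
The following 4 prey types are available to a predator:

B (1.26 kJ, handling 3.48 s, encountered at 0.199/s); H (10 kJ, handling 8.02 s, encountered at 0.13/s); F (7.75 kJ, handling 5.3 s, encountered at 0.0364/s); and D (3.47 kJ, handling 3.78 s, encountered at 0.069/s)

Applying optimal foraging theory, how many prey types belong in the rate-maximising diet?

3

Rank by E/h (kJ/s): F 1.46, H 1.25, D 0.918, B 0.362. Include each in turn until the next type's E/h falls below the running intake rate.
Rate on top 1: 0.2365. H: 1.25 > 0.2365 → include.
Rate on top 2: 0.7077. D: 0.918 > 0.7077 → include.
Rate on top 3: 0.7297. B: 0.362 < 0.7297 → exclude; stop.
Optimal diet: F, H, D — 3 of 4 types.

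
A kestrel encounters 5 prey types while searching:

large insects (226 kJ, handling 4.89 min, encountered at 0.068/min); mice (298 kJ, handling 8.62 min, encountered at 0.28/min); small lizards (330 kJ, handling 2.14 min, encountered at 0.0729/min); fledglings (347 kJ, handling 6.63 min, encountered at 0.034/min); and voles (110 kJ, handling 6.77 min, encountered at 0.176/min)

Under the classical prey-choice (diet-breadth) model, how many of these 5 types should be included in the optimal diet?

4

Rank by E/h (kJ/min): small lizards 154, fledglings 52.3, large insects 46.2, mice 34.6, voles 16.2. Include each in turn until the next type's E/h falls below the running intake rate.
Rate on top 1: 20.81. fledglings: 52.3 > 20.81 → include.
Rate on top 2: 25.96. large insects: 46.2 > 25.96 → include.
Rate on top 3: 29.89. mice: 34.6 > 29.89 → include.
Rate on top 4: 32.63. voles: 16.2 < 32.63 → exclude; stop.
Optimal diet: small lizards, fledglings, large insects, mice — 4 of 5 types.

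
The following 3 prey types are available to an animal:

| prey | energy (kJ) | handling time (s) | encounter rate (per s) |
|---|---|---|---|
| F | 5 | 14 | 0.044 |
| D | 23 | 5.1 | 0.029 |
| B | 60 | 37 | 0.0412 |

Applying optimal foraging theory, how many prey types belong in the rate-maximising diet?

2

Rank by E/h (kJ/s): D 4.51, B 1.62, F 0.357. Include each in turn until the next type's E/h falls below the running intake rate.
Rate on top 1: 0.5811. B: 1.62 > 0.5811 → include.
Rate on top 2: 1.175. F: 0.357 < 1.175 → exclude; stop.
Optimal diet: D, B — 2 of 3 types.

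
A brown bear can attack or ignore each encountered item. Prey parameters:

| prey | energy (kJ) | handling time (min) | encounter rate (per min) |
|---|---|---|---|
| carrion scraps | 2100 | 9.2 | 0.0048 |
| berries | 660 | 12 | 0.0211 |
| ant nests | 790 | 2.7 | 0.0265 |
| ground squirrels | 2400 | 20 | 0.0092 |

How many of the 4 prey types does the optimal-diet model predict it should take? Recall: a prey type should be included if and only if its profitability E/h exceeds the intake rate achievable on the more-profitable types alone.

4

Profitabilities (E/h, kJ/min): ant nests 293, carrion scraps 228, ground squirrels 120, berries 55. Add prey in this order while the next type's profitability exceeds the intake rate on those already taken.
Rate on top 1: 19.54. carrion scraps: 228 > 19.54 → include.
Rate on top 2: 27.8. ground squirrels: 120 > 27.8 → include.
Rate on top 3: 40.85. berries: 55 > 40.85 → include.
Optimal diet: ant nests, carrion scraps, ground squirrels, berries — 4 of 4 types.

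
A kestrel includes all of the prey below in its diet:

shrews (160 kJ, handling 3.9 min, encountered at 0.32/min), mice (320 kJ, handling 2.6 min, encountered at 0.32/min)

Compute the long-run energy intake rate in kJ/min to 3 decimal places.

49.870 kJ/min

R = (0.32×160 + 0.32×320) / (1 + 0.32×3.9 + 0.32×2.6) = 153.6/3.08 = 49.87 kJ/min.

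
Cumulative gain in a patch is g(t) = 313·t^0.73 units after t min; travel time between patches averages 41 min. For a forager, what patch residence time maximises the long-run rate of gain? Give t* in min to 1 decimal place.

Maximise g(t)/(T+t): set derivative to zero → g'(t)(T+t) = g(t).
g'(t) = 0.73·313·t^-0.27. Setting 0.73·313·t^-0.27 = 313·t^0.73/(41+t) gives 0.73(41+t) = t, so 0.27·t = 0.73×41.
t* = 0.73×41/0.27 = 110.9 min.

110.9 min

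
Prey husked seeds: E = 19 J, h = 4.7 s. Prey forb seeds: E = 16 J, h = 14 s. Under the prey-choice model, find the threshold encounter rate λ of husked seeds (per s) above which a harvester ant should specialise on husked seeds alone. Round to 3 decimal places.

0.084 per s

At the threshold, the rate on husked seeds alone equals the profitability of forb seeds: λ·19/(1 + λ·4.7) = 16/14 = 1.143.
Rearranging, λ(19 − 1.143×4.7) = 1.143, so λ = 1.143/13.63 = 0.08386 per s.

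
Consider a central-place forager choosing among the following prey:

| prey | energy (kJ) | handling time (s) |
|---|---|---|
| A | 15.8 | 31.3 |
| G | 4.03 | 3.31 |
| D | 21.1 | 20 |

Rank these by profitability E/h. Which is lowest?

A

Profitability E/h (kJ/s): A = 15.8/31.3 = 0.505, G = 4.03/3.31 = 1.22, D = 21.1/20 = 1.06.
Ranked: G > D > A.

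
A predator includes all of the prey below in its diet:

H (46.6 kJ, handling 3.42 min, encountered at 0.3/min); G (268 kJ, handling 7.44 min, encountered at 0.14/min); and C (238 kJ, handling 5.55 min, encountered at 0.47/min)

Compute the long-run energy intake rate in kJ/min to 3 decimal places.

R = Σλ_iE_i / (1 + Σλ_ih_i)
Numerator: 0.3×46.6 + 0.14×268 + 0.47×238 = 163.4
Denominator: 1 + 0.3×3.42 + 0.14×7.44 + 0.47×5.55 = 5.676
R = 163.4/5.676 = 28.78 kJ/min

28.780 kJ/min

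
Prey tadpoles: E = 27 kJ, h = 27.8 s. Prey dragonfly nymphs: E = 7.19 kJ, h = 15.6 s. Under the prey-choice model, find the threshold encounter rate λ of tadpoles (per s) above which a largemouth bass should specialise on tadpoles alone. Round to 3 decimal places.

0.032 per s

At the threshold, the rate on tadpoles alone equals the profitability of dragonfly nymphs: λ·27/(1 + λ·27.8) = 7.19/15.6 = 0.4609.
Rearranging, λ(27 − 0.4609×27.8) = 0.4609, so λ = 0.4609/14.19 = 0.03249 per s.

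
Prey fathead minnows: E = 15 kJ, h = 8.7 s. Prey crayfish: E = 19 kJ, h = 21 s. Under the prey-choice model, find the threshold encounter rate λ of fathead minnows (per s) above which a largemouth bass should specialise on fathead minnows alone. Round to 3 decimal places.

The zero-one rule: include crayfish iff E₂/h₂ > λE₁/(1+λh₁). Equality gives the switch point.
λE₁h₂ = E₂ + λE₂h₁ ⇒ λ = E₂/(E₁h₂ − E₂h₁) = 19/(315 − 165.3) = 0.1269 per s.

0.127 per s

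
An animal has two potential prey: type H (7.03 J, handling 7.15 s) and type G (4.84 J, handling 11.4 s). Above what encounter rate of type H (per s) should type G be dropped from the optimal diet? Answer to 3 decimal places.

At the threshold, the rate on type H alone equals the profitability of type G: λ·7.03/(1 + λ·7.15) = 4.84/11.4 = 0.4246.
Rearranging, λ(7.03 − 0.4246×7.15) = 0.4246, so λ = 0.4246/3.994 = 0.1063 per s.

0.106 per s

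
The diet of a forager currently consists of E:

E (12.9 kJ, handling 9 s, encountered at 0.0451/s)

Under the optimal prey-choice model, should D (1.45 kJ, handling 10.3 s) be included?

Current rate: (0.0451×12.9)/(1 + 0.0451×9) = 0.4138 kJ/s.
Profitability of D: 1.45/10.3 = 0.1408 kJ/s.
0.1408 < 0.4138, so adding D would lower the average — exclude it.

No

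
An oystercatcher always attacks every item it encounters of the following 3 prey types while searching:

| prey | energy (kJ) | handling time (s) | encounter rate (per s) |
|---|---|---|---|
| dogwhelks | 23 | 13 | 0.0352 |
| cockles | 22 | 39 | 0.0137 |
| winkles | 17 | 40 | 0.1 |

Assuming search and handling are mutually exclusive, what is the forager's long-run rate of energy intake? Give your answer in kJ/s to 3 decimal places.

0.469 kJ/s

R = Σλ_iE_i / (1 + Σλ_ih_i)
Numerator: 0.0352×23 + 0.0137×22 + 0.1×17 = 2.811
Denominator: 1 + 0.0352×13 + 0.0137×39 + 0.1×40 = 5.992
R = 2.811/5.992 = 0.4691 kJ/s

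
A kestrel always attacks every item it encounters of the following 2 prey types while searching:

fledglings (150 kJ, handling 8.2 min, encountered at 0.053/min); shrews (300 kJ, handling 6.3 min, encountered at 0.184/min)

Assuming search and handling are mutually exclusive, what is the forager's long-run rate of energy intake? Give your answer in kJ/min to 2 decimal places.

R = (0.053×150 + 0.184×300) / (1 + 0.053×8.2 + 0.184×6.3) = 63.15/2.594 = 24.35 kJ/min.

24.35 kJ/min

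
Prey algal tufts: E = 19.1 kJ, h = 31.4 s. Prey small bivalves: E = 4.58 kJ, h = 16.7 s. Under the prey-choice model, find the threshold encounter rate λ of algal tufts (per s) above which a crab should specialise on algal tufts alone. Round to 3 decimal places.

At the threshold, the rate on algal tufts alone equals the profitability of small bivalves: λ·19.1/(1 + λ·31.4) = 4.58/16.7 = 0.2743.
Rearranging, λ(19.1 − 0.2743×31.4) = 0.2743, so λ = 0.2743/10.49 = 0.02615 per s.

0.026 per s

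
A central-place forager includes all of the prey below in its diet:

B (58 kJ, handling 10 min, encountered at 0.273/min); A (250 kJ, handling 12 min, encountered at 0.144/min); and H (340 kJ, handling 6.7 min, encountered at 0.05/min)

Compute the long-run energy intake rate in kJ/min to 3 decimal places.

R = Σλ_iE_i / (1 + Σλ_ih_i)
Numerator: 0.273×58 + 0.144×250 + 0.05×340 = 68.83
Denominator: 1 + 0.273×10 + 0.144×12 + 0.05×6.7 = 5.793
R = 68.83/5.793 = 11.88 kJ/min

11.882 kJ/min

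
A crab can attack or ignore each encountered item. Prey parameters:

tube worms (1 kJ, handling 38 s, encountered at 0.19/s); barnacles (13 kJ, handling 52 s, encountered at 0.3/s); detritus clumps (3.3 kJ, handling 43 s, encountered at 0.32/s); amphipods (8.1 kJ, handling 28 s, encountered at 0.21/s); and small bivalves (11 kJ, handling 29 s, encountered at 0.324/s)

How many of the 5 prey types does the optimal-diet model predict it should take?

1

Profitabilities (E/h, kJ/s): small bivalves 0.379, amphipods 0.289, barnacles 0.25, detritus clumps 0.0767, tube worms 0.0263. Add prey in this order while the next type's profitability exceeds the intake rate on those already taken.
Rate on top 1: 0.3428. amphipods: 0.289 < 0.3428 → exclude; stop.
Optimal diet: small bivalves — 1 of 5 types.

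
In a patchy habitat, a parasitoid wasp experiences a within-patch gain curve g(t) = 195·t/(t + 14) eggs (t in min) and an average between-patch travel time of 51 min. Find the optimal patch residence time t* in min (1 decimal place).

Optimal t* satisfies g'(t*) = g(t*)/(T + t*).
g'(t) = 195·14/(t + 14)². Setting 195·14/(t+14)² = 195t/[(t+14)(51+t)] gives 14(51+t) = t(t+14), so t² = 14×51 = 714.
t* = √714 = 26.72 min.

26.7 min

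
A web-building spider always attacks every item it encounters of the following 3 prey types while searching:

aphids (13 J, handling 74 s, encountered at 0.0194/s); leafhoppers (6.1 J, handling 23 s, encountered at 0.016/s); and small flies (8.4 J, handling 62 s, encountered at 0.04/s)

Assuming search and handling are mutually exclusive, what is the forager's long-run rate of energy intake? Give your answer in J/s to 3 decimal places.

Energy encountered per unit search time: 0.0194×13 + 0.016×6.1 + 0.04×8.4 = 0.6858 J/s.
Handling time per unit search time: 0.0194×74 + 0.016×23 + 0.04×62 = 4.284.
Rate = 0.6858/(1 + 4.284) = 0.1298 J/s.

0.130 J/s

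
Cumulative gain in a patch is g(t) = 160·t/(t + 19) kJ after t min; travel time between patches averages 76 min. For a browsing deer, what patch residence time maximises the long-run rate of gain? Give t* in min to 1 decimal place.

38.0 min

Optimal t* satisfies g'(t*) = g(t*)/(T + t*).
g'(t) = 160·19/(t + 19)². Setting 160·19/(t+19)² = 160t/[(t+19)(76+t)] gives 19(76+t) = t(t+19), so t² = 19×76 = 1444.
t* = √1444 = 38 min.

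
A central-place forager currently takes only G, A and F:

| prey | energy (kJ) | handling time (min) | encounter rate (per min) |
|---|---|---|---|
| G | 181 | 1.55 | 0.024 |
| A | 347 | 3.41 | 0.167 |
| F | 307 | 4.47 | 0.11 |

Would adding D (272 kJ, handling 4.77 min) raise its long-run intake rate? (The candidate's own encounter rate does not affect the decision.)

Intake rate on the current diet: R = (0.024×181 + 0.167×347 + 0.11×307) / (1 + 0.024×1.55 + 0.167×3.41 + 0.11×4.47) = 96.06/2.098 = 45.78 kJ/min.
D: E/h = 272/4.77 = 57.02 kJ/min.
Since 57.02 > R, including D increases the long-run rate.

Yes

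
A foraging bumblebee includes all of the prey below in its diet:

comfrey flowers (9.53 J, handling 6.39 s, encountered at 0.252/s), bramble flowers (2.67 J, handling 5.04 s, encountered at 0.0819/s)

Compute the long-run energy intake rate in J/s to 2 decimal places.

0.87 J/s

Energy encountered per unit search time: 0.252×9.53 + 0.0819×2.67 = 2.62 J/s.
Handling time per unit search time: 0.252×6.39 + 0.0819×5.04 = 2.023.
Rate = 2.62/(1 + 2.023) = 0.8667 J/s.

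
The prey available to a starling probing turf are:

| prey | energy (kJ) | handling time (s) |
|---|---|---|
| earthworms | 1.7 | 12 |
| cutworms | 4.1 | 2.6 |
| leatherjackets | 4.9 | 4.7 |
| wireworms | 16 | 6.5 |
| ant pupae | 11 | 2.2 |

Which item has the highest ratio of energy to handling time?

In descending order of E/h:
ant pupae: 11/2.2 = 5 kJ/s
wireworms: 16/6.5 = 2.46 kJ/s
cutworms: 4.1/2.6 = 1.58 kJ/s
leatherjackets: 4.9/4.7 = 1.04 kJ/s
earthworms: 1.7/12 = 0.142 kJ/s

ant pupae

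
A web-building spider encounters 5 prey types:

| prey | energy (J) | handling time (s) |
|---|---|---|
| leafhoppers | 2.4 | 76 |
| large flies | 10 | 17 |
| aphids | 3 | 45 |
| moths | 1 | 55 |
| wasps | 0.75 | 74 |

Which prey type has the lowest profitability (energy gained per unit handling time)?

wasps

In descending order of E/h:
large flies: 10/17 = 0.588 J/s
aphids: 3/45 = 0.0667 J/s
leafhoppers: 2.4/76 = 0.0316 J/s
moths: 1/55 = 0.0182 J/s
wasps: 0.75/74 = 0.0101 J/s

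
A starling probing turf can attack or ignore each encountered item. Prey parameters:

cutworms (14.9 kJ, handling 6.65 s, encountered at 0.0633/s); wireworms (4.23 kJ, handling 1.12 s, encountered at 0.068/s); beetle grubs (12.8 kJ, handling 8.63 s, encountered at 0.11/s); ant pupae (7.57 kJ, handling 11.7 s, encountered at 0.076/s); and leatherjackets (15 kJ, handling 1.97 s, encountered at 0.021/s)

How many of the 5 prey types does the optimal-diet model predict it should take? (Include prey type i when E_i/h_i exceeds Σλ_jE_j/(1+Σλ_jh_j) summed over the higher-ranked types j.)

Rank by E/h (kJ/s): leatherjackets 7.61, wireworms 3.78, cutworms 2.24, beetle grubs 1.48, ant pupae 0.647. Include each in turn until the next type's E/h falls below the running intake rate.
Rate on top 1: 0.3025. wireworms: 3.78 > 0.3025 → include.
Rate on top 2: 0.5393. cutworms: 2.24 > 0.5393 → include.
Rate on top 3: 1.005. beetle grubs: 1.48 > 1.005 → include.
Rate on top 4: 1.187. ant pupae: 0.647 < 1.187 → exclude; stop.
Optimal diet: leatherjackets, wireworms, cutworms, beetle grubs — 4 of 5 types.

4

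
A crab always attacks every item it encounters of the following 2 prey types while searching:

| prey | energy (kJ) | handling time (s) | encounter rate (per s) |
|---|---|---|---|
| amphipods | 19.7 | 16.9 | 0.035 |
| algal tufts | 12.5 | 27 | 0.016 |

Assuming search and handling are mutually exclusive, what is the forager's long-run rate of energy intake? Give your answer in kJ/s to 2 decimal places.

0.44 kJ/s

R = (0.035×19.7 + 0.016×12.5) / (1 + 0.035×16.9 + 0.016×27) = 0.8895/2.024 = 0.4396 kJ/s.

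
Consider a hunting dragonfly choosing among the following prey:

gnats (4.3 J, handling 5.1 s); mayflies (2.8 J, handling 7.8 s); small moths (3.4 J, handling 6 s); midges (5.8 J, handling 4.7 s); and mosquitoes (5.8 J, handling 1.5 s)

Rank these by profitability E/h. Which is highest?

mosquitoes

In descending order of E/h:
mosquitoes: 5.8/1.5 = 3.87 J/s
midges: 5.8/4.7 = 1.23 J/s
gnats: 4.3/5.1 = 0.843 J/s
small moths: 3.4/6 = 0.567 J/s
mayflies: 2.8/7.8 = 0.359 J/s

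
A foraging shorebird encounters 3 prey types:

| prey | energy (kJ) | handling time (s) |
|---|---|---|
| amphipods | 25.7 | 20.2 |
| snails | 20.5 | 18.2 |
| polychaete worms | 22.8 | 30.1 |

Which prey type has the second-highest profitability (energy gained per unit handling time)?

snails

In descending order of E/h:
amphipods: 25.7/20.2 = 1.27 kJ/s
snails: 20.5/18.2 = 1.13 kJ/s
polychaete worms: 22.8/30.1 = 0.757 kJ/s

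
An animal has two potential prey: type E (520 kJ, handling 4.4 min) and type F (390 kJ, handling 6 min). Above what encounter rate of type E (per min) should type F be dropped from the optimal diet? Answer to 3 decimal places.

0.278 per min

The zero-one rule: include type F iff E₂/h₂ > λE₁/(1+λh₁). Equality gives the switch point.
λE₁h₂ = E₂ + λE₂h₁ ⇒ λ = E₂/(E₁h₂ − E₂h₁) = 390/(3120 − 1716) = 0.2778 per min.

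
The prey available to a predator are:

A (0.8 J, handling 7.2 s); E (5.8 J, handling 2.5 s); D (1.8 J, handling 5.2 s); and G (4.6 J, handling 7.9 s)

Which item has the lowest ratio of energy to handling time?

In descending order of E/h:
E: 5.8/2.5 = 2.32 J/s
G: 4.6/7.9 = 0.582 J/s
D: 1.8/5.2 = 0.346 J/s
A: 0.8/7.2 = 0.111 J/s

A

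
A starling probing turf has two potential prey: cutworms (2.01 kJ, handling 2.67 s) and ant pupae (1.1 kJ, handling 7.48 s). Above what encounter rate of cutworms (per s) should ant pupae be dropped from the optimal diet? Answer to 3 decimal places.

Drop ant pupae once their profitability E₂/h₂ falls below the rate achievable on cutworms alone: E₂/h₂ = λE₁/(1 + λh₁).
Solve for λ: λE₁h₂ = E₂(1 + λh₁) → λ(E₁h₂ − E₂h₁) = E₂ → λ = E₂/(E₁h₂ − E₂h₁).
λ = 1.1/(2.01×7.48 − 1.1×2.67) = 1.1/12.1 = 0.09093 per s.

0.091 per s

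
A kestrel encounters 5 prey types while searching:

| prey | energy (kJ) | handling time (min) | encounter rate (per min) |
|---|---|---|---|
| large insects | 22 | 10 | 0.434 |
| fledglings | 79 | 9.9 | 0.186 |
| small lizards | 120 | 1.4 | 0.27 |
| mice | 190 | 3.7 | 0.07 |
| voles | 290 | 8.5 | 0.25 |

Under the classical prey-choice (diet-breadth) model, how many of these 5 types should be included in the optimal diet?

Profitabilities (E/h, kJ/min): small lizards 85.7, mice 51.4, voles 34.1, fledglings 7.98, large insects 2.2. Add prey in this order while the next type's profitability exceeds the intake rate on those already taken.
Rate on top 1: 23.51. mice: 51.4 > 23.51 → include.
Rate on top 2: 27.92. voles: 34.1 > 27.92 → include.
Rate on top 3: 31.42. fledglings: 7.98 < 31.42 → exclude; stop.
Optimal diet: small lizards, mice, voles — 3 of 5 types.

3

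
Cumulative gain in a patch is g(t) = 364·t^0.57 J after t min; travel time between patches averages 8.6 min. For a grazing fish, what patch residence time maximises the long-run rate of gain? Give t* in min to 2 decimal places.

11.40 min

Maximise g(t)/(T+t): set derivative to zero → g'(t)(T+t) = g(t).
g'(t) = 0.57·364·t^-0.43. Setting 0.57·364·t^-0.43 = 364·t^0.57/(8.6+t) gives 0.57(8.6+t) = t, so 0.43·t = 0.57×8.6.
t* = 0.57×8.6/0.43 = 11.4 min.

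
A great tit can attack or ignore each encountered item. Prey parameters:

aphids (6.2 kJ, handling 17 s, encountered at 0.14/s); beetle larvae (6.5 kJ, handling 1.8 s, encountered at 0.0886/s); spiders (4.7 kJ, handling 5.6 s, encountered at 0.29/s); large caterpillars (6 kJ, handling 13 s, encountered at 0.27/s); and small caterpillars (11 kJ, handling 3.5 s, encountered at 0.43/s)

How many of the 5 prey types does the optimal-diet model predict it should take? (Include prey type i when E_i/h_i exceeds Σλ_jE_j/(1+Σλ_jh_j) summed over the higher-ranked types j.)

2

E/h in descending order: beetle larvae 3.61, small caterpillars 3.14, spiders 0.839, large caterpillars 0.462, aphids 0.365 kJ/s. The optimal diet is the largest prefix of this list for which every included type satisfies E_i/h_i > R on the types above it.
Rate on top 1: 0.4967. small caterpillars: 3.14 > 0.4967 → include.
Rate on top 2: 1.991. spiders: 0.839 < 1.991 → exclude; stop.
Optimal diet: beetle larvae, small caterpillars — 2 of 5 types.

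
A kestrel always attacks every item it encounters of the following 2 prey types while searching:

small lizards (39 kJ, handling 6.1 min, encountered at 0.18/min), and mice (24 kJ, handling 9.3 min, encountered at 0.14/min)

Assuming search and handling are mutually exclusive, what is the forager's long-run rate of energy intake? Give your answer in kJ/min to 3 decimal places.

3.053 kJ/min

Energy encountered per unit search time: 0.18×39 + 0.14×24 = 10.38 kJ/min.
Handling time per unit search time: 0.18×6.1 + 0.14×9.3 = 2.4.
Rate = 10.38/(1 + 2.4) = 3.053 kJ/min.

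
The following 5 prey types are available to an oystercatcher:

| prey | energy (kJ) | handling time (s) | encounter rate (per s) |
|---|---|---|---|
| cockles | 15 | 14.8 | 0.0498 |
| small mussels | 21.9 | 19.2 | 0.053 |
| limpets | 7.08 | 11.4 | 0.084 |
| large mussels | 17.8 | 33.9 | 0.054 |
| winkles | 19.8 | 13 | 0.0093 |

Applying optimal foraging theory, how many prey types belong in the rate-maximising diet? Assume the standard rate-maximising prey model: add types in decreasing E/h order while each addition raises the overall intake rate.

E/h in descending order: winkles 1.52, small mussels 1.14, cockles 1.01, limpets 0.621, large mussels 0.525 kJ/s. The optimal diet is the largest prefix of this list for which every included type satisfies E_i/h_i > R on the types above it.
Rate on top 1: 0.1643. small mussels: 1.14 > 0.1643 → include.
Rate on top 2: 0.6289. cockles: 1.01 > 0.6289 → include.
Rate on top 3: 0.7275. limpets: 0.621 < 0.7275 → exclude; stop.
Optimal diet: winkles, small mussels, cockles — 3 of 5 types.

3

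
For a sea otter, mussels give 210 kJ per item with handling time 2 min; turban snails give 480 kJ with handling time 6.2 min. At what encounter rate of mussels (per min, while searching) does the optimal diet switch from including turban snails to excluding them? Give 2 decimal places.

1.40 per min

Drop turban snails once their profitability E₂/h₂ falls below the rate achievable on mussels alone: E₂/h₂ = λE₁/(1 + λh₁).
Solve for λ: λE₁h₂ = E₂(1 + λh₁) → λ(E₁h₂ − E₂h₁) = E₂ → λ = E₂/(E₁h₂ − E₂h₁).
λ = 480/(210×6.2 − 480×2) = 480/342 = 1.404 per min.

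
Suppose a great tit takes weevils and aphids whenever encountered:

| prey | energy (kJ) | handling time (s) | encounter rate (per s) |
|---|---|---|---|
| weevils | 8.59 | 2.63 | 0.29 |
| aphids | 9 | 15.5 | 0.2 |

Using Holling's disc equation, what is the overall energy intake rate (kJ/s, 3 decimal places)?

R = Σλ_iE_i / (1 + Σλ_ih_i)
Numerator: 0.29×8.59 + 0.2×9 = 4.291
Denominator: 1 + 0.29×2.63 + 0.2×15.5 = 4.863
R = 4.291/4.863 = 0.8825 kJ/s

0.882 kJ/s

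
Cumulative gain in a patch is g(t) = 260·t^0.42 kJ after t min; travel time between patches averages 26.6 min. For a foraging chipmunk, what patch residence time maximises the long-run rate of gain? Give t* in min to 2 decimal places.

19.26 min

Optimal t* satisfies g'(t*) = g(t*)/(T + t*).
g'(t) = 0.42·260·t^-0.58. Setting 0.42·260·t^-0.58 = 260·t^0.42/(26.6+t) gives 0.42(26.6+t) = t, so 0.58·t = 0.42×26.6.
t* = 0.42×26.6/0.58 = 19.26 min.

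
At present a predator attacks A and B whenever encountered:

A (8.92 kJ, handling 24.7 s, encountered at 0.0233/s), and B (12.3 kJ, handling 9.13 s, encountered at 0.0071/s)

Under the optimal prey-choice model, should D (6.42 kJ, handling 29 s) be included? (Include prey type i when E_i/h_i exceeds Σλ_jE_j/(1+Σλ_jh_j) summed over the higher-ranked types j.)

Yes

On A and B alone, R = ΣλE/(1+Σλh) = 0.2952/1.64 = 0.1799 kJ/s.
D: E/h = 6.42/29 = 0.2214 kJ/s.
Since 0.2214 > R, including D increases the long-run rate.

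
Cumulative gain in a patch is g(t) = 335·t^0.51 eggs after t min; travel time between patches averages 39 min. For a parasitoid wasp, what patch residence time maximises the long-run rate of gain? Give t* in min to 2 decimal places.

40.59 min

Maximise g(t)/(T+t): set derivative to zero → g'(t)(T+t) = g(t).
g'(t) = 0.51·335·t^-0.49. Setting 0.51·335·t^-0.49 = 335·t^0.51/(39+t) gives 0.51(39+t) = t, so 0.49·t = 0.51×39.
t* = 0.51×39/0.49 = 40.59 min.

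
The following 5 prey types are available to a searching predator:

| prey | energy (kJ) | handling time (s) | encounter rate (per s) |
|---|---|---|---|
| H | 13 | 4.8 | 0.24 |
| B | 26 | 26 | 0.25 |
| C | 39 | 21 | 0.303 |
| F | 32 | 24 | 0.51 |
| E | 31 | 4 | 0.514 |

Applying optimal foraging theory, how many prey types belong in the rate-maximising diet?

1

Profitabilities (E/h, kJ/s): E 7.75, H 2.71, C 1.86, F 1.33, B 1. Add prey in this order while the next type's profitability exceeds the intake rate on those already taken.
Rate on top 1: 5.214. H: 2.71 < 5.214 → exclude; stop.
Optimal diet: E — 1 of 5 types.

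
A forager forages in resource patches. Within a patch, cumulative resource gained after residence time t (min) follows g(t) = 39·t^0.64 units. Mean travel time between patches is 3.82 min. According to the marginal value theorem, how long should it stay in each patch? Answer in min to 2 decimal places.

6.79 min

By the marginal value theorem, leave when the instantaneous gain rate g'(t) equals the habitat-wide average g(t)/(T + t).
g'(t) = 0.64·39·t^-0.36. Setting 0.64·39·t^-0.36 = 39·t^0.64/(3.82+t) gives 0.64(3.82+t) = t, so 0.36·t = 0.64×3.82.
t* = 0.64×3.82/0.36 = 6.791 min.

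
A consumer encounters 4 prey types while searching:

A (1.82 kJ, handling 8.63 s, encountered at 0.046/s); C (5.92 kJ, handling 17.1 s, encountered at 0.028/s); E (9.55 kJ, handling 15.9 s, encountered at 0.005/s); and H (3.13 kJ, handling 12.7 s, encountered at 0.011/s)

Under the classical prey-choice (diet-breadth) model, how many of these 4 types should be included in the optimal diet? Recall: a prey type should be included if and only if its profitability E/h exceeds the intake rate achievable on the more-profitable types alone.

4

Profitabilities (E/h, kJ/s): E 0.601, C 0.346, H 0.246, A 0.211. Add prey in this order while the next type's profitability exceeds the intake rate on those already taken.
Rate on top 1: 0.04423. C: 0.346 > 0.04423 → include.
Rate on top 2: 0.137. H: 0.246 > 0.137 → include.
Rate on top 3: 0.146. A: 0.211 > 0.146 → include.
Optimal diet: E, C, H, A — 4 of 4 types.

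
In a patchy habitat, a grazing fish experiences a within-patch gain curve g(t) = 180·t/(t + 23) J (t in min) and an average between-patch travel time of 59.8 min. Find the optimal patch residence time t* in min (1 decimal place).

Maximise g(t)/(T+t): set derivative to zero → g'(t)(T+t) = g(t).
g'(t) = 180·23/(t + 23)². Setting 180·23/(t+23)² = 180t/[(t+23)(59.8+t)] gives 23(59.8+t) = t(t+23), so t² = 23×59.8 = 1375.
t* = √1375 = 37.09 min.

37.1 min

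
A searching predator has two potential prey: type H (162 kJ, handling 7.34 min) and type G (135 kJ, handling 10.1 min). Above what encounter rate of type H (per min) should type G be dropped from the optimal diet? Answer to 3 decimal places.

0.209 per min

Drop type G once their profitability E₂/h₂ falls below the rate achievable on type H alone: E₂/h₂ = λE₁/(1 + λh₁).
Solve for λ: λE₁h₂ = E₂(1 + λh₁) → λ(E₁h₂ − E₂h₁) = E₂ → λ = E₂/(E₁h₂ − E₂h₁).
λ = 135/(162×10.1 − 135×7.34) = 135/645.3 = 0.2092 per min.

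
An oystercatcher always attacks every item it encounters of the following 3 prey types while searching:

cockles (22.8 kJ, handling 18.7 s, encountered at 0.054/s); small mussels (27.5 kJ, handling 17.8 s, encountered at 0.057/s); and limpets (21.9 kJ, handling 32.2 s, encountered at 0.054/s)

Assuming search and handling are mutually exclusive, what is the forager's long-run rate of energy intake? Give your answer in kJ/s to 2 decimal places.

R = (0.054×22.8 + 0.057×27.5 + 0.054×21.9) / (1 + 0.054×18.7 + 0.057×17.8 + 0.054×32.2) = 3.981/4.763 = 0.8358 kJ/s.

0.84 kJ/s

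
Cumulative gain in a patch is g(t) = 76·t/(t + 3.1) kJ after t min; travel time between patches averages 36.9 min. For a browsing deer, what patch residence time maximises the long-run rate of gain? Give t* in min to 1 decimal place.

10.7 min

By the marginal value theorem, leave when the instantaneous gain rate g'(t) equals the habitat-wide average g(t)/(T + t).
g'(t) = 76·3.1/(t + 3.1)². Setting 76·3.1/(t+3.1)² = 76t/[(t+3.1)(36.9+t)] gives 3.1(36.9+t) = t(t+3.1), so t² = 3.1×36.9 = 114.4.
t* = √114.4 = 10.7 min.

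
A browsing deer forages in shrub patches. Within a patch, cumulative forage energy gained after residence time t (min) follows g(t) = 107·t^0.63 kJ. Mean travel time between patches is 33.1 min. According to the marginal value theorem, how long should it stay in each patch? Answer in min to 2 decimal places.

By the marginal value theorem, leave when the instantaneous gain rate g'(t) equals the habitat-wide average g(t)/(T + t).
g'(t) = 0.63·107·t^-0.37. Setting 0.63·107·t^-0.37 = 107·t^0.63/(33.1+t) gives 0.63(33.1+t) = t, so 0.37·t = 0.63×33.1.
t* = 0.63×33.1/0.37 = 56.36 min.

56.36 min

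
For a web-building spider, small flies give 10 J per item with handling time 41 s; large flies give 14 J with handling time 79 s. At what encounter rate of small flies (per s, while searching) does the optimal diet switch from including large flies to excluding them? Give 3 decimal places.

At the threshold, the rate on small flies alone equals the profitability of large flies: λ·10/(1 + λ·41) = 14/79 = 0.1772.
Rearranging, λ(10 − 0.1772×41) = 0.1772, so λ = 0.1772/2.734 = 0.06481 per s.

0.065 per s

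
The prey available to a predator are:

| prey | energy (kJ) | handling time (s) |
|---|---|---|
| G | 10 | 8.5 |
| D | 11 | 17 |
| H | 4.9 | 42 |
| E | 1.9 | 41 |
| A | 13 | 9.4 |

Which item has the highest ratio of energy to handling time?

Profitability E/h (kJ/s): G = 10/8.5 = 1.18, D = 11/17 = 0.647, H = 4.9/42 = 0.117, E = 1.9/41 = 0.0463, A = 13/9.4 = 1.38.
Ranked: A > G > D > H > E.

A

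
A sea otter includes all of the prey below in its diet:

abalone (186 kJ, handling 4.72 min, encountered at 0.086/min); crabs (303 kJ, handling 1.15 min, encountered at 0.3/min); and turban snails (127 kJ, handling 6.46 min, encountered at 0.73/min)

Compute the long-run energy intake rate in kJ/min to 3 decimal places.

30.867 kJ/min

Energy encountered per unit search time: 0.086×186 + 0.3×303 + 0.73×127 = 199.6 kJ/min.
Handling time per unit search time: 0.086×4.72 + 0.3×1.15 + 0.73×6.46 = 5.467.
Rate = 199.6/(1 + 5.467) = 30.87 kJ/min.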